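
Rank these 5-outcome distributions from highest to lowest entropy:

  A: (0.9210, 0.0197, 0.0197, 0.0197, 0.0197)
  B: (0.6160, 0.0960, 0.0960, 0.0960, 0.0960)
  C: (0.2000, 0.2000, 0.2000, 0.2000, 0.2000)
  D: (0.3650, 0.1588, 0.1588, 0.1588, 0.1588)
C > D > B > A

Key insight: Entropy is maximized by uniform distributions and minimized by concentrated distributions.

Entropies:
  H(A) = 0.5566 bits
  H(B) = 1.7288 bits
  H(C) = 2.3219 bits
  H(D) = 2.2168 bits

Ranking: C > D > B > A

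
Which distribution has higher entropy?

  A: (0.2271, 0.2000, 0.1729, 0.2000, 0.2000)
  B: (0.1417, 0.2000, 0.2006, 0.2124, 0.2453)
A

Both distributions are close to uniform, making this a harder comparison.

H(A) = 2.3166 bits
H(B) = 2.3008 bits

The distribution closer to uniform has higher entropy.
Answer: A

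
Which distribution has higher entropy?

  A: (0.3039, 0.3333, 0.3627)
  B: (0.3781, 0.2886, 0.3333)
A

Both distributions are close to uniform, making this a harder comparison.

H(A) = 1.5812 bits
H(B) = 1.5763 bits

The distribution closer to uniform has higher entropy.
Answer: A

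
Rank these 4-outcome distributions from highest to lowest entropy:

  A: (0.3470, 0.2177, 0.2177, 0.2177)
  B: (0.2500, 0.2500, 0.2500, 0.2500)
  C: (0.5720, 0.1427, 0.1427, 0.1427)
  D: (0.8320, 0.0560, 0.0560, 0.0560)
B > A > C > D

Key insight: Entropy is maximized by uniform distributions and minimized by concentrated distributions.

Entropies:
  H(A) = 1.9663 bits
  H(B) = 2.0000 bits
  H(C) = 1.6634 bits
  H(D) = 0.9194 bits

Ranking: B > A > C > D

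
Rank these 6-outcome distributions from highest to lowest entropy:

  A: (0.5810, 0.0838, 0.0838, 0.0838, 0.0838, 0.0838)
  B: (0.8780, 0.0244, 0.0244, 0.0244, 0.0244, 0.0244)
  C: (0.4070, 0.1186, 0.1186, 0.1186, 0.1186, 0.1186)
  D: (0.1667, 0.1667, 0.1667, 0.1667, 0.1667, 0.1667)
D > C > A > B

Key insight: Entropy is maximized by uniform distributions and minimized by concentrated distributions.

Entropies:
  H(A) = 1.9539 bits
  H(B) = 0.8184 bits
  H(C) = 2.3518 bits
  H(D) = 2.5850 bits

Ranking: D > C > A > B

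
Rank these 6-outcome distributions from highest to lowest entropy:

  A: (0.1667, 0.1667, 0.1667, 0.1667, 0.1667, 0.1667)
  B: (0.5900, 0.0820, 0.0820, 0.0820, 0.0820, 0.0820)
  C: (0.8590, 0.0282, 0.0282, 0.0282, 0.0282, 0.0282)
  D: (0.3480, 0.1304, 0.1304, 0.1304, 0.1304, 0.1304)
A > D > B > C

Key insight: Entropy is maximized by uniform distributions and minimized by concentrated distributions.

Entropies:
  H(A) = 2.5850 bits
  H(B) = 1.9285 bits
  H(C) = 0.9142 bits
  H(D) = 2.4462 bits

Ranking: A > D > B > C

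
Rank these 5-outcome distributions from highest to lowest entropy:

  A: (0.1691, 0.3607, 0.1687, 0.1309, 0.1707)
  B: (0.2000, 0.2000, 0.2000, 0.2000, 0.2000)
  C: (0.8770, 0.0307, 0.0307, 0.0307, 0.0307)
B > A > C

Key insight: Entropy is maximized by uniform distributions and minimized by concentrated distributions.

- Uniform distributions have maximum entropy log₂(5) = 2.3219 bits
- The more "peaked" or concentrated a distribution, the lower its entropy

Entropies:
  H(A) = 2.2166 bits
  H(B) = 2.3219 bits
  H(C) = 0.7839 bits

Ranking: B > A > C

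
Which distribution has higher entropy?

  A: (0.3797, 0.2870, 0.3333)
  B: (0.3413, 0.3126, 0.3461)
B

Both distributions are close to uniform, making this a harder comparison.

H(A) = 1.5756 bits
H(B) = 1.5835 bits

The distribution closer to uniform has higher entropy.
Answer: B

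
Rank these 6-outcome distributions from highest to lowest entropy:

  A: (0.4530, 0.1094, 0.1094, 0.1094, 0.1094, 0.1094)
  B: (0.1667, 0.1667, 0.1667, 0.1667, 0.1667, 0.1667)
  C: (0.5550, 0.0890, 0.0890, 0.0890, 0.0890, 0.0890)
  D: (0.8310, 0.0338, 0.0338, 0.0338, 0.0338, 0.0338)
B > A > C > D

Key insight: Entropy is maximized by uniform distributions and minimized by concentrated distributions.

Entropies:
  H(A) = 2.2637 bits
  H(B) = 2.5850 bits
  H(C) = 2.0245 bits
  H(D) = 1.0478 bits

Ranking: B > A > C > D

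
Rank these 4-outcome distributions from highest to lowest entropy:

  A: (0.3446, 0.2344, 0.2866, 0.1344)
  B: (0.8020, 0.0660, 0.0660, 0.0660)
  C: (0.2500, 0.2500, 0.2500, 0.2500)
C > A > B

Key insight: Entropy is maximized by uniform distributions and minimized by concentrated distributions.

- Uniform distributions have maximum entropy log₂(4) = 2.0000 bits
- The more "peaked" or concentrated a distribution, the lower its entropy

Entropies:
  H(A) = 1.9261 bits
  H(B) = 1.0317 bits
  H(C) = 2.0000 bits

Ranking: C > A > B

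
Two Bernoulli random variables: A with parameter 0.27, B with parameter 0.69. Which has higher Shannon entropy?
B

For binary distributions, entropy is maximized at p=0.5 and decreases as p moves toward 0 or 1.

H(A) = H(0.27) = 0.8415 bits
H(B) = H(0.69) = 0.8932 bits

Distribution B (p=0.69) is closer to uniform (p=0.5), so it has higher entropy.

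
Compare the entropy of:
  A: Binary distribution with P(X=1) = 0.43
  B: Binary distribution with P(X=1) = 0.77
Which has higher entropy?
A

For binary distributions, entropy is maximized at p=0.5 and decreases as p moves toward 0 or 1.

H(A) = H(0.43) = 0.9858 bits
H(B) = H(0.77) = 0.7780 bits

Distribution A (p=0.43) is closer to uniform (p=0.5), so it has higher entropy.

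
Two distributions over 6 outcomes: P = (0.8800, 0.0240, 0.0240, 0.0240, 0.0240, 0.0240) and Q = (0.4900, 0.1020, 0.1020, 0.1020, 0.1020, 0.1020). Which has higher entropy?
Q

P is highly concentrated on one outcome (88%), making it nearly deterministic. Q spreads its mass more evenly (max 49%). The more spread-out distribution has higher entropy: H(P) ≈ 0.808 bits, H(Q) ≈ 2.184 bits.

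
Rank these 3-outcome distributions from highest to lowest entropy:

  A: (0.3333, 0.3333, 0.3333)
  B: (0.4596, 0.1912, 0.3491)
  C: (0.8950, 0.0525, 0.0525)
A > B > C

Key insight: Entropy is maximized by uniform distributions and minimized by concentrated distributions.

- Uniform distributions have maximum entropy log₂(3) = 1.5850 bits
- The more "peaked" or concentrated a distribution, the lower its entropy

Entropies:
  H(A) = 1.5850 bits
  H(B) = 1.5019 bits
  H(C) = 0.5896 bits

Ranking: A > B > C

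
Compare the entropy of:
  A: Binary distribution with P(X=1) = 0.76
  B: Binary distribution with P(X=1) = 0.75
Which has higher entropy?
B

For binary distributions, entropy is maximized at p=0.5 and decreases as p moves toward 0 or 1.

H(A) = H(0.76) = 0.7950 bits
H(B) = H(0.75) = 0.8113 bits

Distribution B (p=0.75) is closer to uniform (p=0.5), so it has higher entropy.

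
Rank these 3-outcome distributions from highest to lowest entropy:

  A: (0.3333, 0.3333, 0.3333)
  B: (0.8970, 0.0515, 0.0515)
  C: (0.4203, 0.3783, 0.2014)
A > C > B

Key insight: Entropy is maximized by uniform distributions and minimized by concentrated distributions.

- Uniform distributions have maximum entropy log₂(3) = 1.5850 bits
- The more "peaked" or concentrated a distribution, the lower its entropy

Entropies:
  H(A) = 1.5850 bits
  H(B) = 0.5814 bits
  H(C) = 1.5217 bits

Ranking: A > C > B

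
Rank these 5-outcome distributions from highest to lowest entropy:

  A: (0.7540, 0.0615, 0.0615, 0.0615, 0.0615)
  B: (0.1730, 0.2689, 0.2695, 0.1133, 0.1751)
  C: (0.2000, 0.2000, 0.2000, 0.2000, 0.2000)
C > B > A

Key insight: Entropy is maximized by uniform distributions and minimized by concentrated distributions.

- Uniform distributions have maximum entropy log₂(5) = 2.3219 bits
- The more "peaked" or concentrated a distribution, the lower its entropy

Entropies:
  H(A) = 1.2969 bits
  H(B) = 2.2535 bits
  H(C) = 2.3219 bits

Ranking: C > B > A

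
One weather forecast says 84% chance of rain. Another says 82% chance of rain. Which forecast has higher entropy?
82% forecast

Treat each forecast as a Bernoulli distribution. Binary entropy is maximized at p=0.5 and falls off symmetrically toward 0 or 1. The 82% forecast is closer to 50%, so it is more uncertain. H(84%) ≈ 0.634 bits, H(82%) ≈ 0.680 bits.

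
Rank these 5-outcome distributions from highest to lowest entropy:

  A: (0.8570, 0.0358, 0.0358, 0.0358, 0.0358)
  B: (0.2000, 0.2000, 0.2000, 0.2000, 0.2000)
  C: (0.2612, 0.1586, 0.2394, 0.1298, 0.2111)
B > C > A

Key insight: Entropy is maximized by uniform distributions and minimized by concentrated distributions.

- Uniform distributions have maximum entropy log₂(5) = 2.3219 bits
- The more "peaked" or concentrated a distribution, the lower its entropy

Entropies:
  H(A) = 0.8780 bits
  H(B) = 2.3219 bits
  H(C) = 2.2769 bits

Ranking: B > C > A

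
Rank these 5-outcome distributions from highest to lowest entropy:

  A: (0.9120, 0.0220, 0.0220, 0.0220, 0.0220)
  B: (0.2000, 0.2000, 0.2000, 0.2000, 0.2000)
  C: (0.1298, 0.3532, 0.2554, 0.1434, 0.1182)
B > C > A

Key insight: Entropy is maximized by uniform distributions and minimized by concentrated distributions.

- Uniform distributions have maximum entropy log₂(5) = 2.3219 bits
- The more "peaked" or concentrated a distribution, the lower its entropy

Entropies:
  H(A) = 0.6058 bits
  H(B) = 2.3219 bits
  H(C) = 2.1815 bits

Ranking: B > C > A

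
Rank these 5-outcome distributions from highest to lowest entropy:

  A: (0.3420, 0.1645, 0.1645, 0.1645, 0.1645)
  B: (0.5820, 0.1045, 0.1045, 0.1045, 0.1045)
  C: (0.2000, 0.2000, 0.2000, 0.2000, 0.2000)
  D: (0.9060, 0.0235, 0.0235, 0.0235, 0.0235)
C > A > B > D

Key insight: Entropy is maximized by uniform distributions and minimized by concentrated distributions.

Entropies:
  H(A) = 2.2427 bits
  H(B) = 1.8165 bits
  H(C) = 2.3219 bits
  H(D) = 0.6377 bits

Ranking: C > A > B > D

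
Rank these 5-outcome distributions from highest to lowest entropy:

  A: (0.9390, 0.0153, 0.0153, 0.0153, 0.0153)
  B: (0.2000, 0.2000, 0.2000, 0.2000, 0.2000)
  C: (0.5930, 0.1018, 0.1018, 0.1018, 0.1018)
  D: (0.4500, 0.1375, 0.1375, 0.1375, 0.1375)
B > D > C > A

Key insight: Entropy is maximized by uniform distributions and minimized by concentrated distributions.

Entropies:
  H(A) = 0.4534 bits
  H(B) = 2.3219 bits
  H(C) = 1.7889 bits
  H(D) = 2.0928 bits

Ranking: B > D > C > A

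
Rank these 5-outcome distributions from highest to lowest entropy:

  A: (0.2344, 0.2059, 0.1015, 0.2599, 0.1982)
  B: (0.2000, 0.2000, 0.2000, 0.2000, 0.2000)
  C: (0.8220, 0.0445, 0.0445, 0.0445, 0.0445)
B > A > C

Key insight: Entropy is maximized by uniform distributions and minimized by concentrated distributions.

- Uniform distributions have maximum entropy log₂(5) = 2.3219 bits
- The more "peaked" or concentrated a distribution, the lower its entropy

Entropies:
  H(A) = 2.2631 bits
  H(B) = 2.3219 bits
  H(C) = 1.0317 bits

Ranking: B > A > C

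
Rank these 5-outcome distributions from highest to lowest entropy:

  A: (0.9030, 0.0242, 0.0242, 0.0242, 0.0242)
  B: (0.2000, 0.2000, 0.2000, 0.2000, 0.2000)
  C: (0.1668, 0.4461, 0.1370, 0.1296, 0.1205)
B > C > A

Key insight: Entropy is maximized by uniform distributions and minimized by concentrated distributions.

- Uniform distributions have maximum entropy log₂(5) = 2.3219 bits
- The more "peaked" or concentrated a distribution, the lower its entropy

Entropies:
  H(A) = 0.6534 bits
  H(B) = 2.3219 bits
  H(C) = 2.0934 bits

Ranking: B > C > A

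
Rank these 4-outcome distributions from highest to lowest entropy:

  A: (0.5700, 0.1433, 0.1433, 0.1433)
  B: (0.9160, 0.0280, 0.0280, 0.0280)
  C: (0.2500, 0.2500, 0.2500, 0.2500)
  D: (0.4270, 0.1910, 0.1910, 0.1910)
C > D > A > B

Key insight: Entropy is maximized by uniform distributions and minimized by concentrated distributions.

Entropies:
  H(A) = 1.6673 bits
  H(B) = 0.5493 bits
  H(C) = 2.0000 bits
  H(D) = 1.8928 bits

Ranking: C > D > A > B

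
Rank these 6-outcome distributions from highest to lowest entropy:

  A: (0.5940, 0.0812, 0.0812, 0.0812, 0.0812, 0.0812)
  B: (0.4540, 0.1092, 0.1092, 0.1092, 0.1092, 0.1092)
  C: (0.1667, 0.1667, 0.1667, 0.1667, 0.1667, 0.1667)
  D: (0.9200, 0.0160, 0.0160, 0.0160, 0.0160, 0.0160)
C > B > A > D

Key insight: Entropy is maximized by uniform distributions and minimized by concentrated distributions.

Entropies:
  H(A) = 1.9171 bits
  H(B) = 2.2617 bits
  H(C) = 2.5850 bits
  H(D) = 0.5879 bits

Ranking: C > B > A > D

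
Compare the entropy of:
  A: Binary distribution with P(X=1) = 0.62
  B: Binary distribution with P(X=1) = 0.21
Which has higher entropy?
A

For binary distributions, entropy is maximized at p=0.5 and decreases as p moves toward 0 or 1.

H(A) = H(0.62) = 0.9580 bits
H(B) = H(0.21) = 0.7415 bits

Distribution A (p=0.62) is closer to uniform (p=0.5), so it has higher entropy.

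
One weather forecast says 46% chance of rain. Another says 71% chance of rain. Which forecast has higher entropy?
46% forecast

Treat each forecast as a Bernoulli distribution. Binary entropy is maximized at p=0.5 and falls off symmetrically toward 0 or 1. The 46% forecast is closer to 50%, so it is more uncertain. H(46%) ≈ 0.995 bits, H(71%) ≈ 0.869 bits.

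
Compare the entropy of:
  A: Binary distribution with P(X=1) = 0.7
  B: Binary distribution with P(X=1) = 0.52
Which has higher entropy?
B

For binary distributions, entropy is maximized at p=0.5 and decreases as p moves toward 0 or 1.

H(A) = H(0.7) = 0.8813 bits
H(B) = H(0.52) = 0.9988 bits

Distribution B (p=0.52) is closer to uniform (p=0.5), so it has higher entropy.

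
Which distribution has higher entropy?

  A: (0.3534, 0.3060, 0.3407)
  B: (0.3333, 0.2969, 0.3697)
A

Both distributions are close to uniform, making this a harder comparison.

H(A) = 1.5823 bits
H(B) = 1.5792 bits

The distribution closer to uniform has higher entropy.
Answer: A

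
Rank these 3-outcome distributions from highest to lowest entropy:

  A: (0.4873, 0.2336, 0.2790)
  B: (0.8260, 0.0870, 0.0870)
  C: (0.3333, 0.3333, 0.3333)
C > A > B

Key insight: Entropy is maximized by uniform distributions and minimized by concentrated distributions.

- Uniform distributions have maximum entropy log₂(3) = 1.5850 bits
- The more "peaked" or concentrated a distribution, the lower its entropy

Entropies:
  H(A) = 1.5093 bits
  H(B) = 0.8408 bits
  H(C) = 1.5850 bits

Ranking: C > A > B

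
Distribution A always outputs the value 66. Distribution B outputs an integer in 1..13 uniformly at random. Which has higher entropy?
B

A is deterministic, so H(A) = 0. B is uniform over 13 outcomes, so H(B) = log₂(13) = 3.700 bits. Any distribution with genuine randomness has higher entropy than a deterministic one.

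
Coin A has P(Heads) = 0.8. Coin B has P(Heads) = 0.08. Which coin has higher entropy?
A

For binary distributions, entropy is maximized at p=0.5 and decreases as p moves toward 0 or 1.

H(A) = H(0.8) = 0.7219 bits
H(B) = H(0.08) = 0.4022 bits

Distribution A (p=0.8) is closer to uniform (p=0.5), so it has higher entropy.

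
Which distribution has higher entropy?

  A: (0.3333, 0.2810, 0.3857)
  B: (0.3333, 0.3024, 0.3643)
B

Both distributions are close to uniform, making this a harder comparison.

H(A) = 1.5730 bits
H(B) = 1.5808 bits

The distribution closer to uniform has higher entropy.
Answer: B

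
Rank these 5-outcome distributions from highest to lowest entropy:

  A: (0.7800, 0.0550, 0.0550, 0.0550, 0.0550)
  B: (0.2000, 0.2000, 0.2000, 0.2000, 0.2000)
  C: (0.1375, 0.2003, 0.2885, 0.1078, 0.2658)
B > C > A

Key insight: Entropy is maximized by uniform distributions and minimized by concentrated distributions.

- Uniform distributions have maximum entropy log₂(5) = 2.3219 bits
- The more "peaked" or concentrated a distribution, the lower its entropy

Entropies:
  H(A) = 1.2002 bits
  H(B) = 2.3219 bits
  H(C) = 2.2302 bits

Ranking: B > C > A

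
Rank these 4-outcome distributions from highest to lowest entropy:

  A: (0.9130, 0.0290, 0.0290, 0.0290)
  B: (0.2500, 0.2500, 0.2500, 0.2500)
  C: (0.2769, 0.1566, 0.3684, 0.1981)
B > C > A

Key insight: Entropy is maximized by uniform distributions and minimized by concentrated distributions.

- Uniform distributions have maximum entropy log₂(4) = 2.0000 bits
- The more "peaked" or concentrated a distribution, the lower its entropy

Entropies:
  H(A) = 0.5643 bits
  H(B) = 2.0000 bits
  H(C) = 1.9253 bits

Ranking: B > C > A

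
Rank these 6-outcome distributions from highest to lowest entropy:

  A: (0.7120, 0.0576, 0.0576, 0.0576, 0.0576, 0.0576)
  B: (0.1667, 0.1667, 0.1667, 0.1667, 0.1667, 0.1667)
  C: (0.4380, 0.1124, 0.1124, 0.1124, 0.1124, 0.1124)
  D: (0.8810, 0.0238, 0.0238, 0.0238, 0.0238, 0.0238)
B > C > A > D

Key insight: Entropy is maximized by uniform distributions and minimized by concentrated distributions.

Entropies:
  H(A) = 1.5348 bits
  H(B) = 2.5850 bits
  H(C) = 2.2938 bits
  H(D) = 0.8028 bits

Ranking: B > C > A > D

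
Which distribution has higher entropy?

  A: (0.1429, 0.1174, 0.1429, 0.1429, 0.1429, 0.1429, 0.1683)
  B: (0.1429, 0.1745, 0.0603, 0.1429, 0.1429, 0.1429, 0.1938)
A

Both distributions are close to uniform, making this a harder comparison.

H(A) = 2.8008 bits
H(B) = 2.7468 bits

The distribution closer to uniform has higher entropy.
Answer: A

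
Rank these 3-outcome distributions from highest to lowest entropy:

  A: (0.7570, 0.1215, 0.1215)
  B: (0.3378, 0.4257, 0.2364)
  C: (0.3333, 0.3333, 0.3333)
C > B > A

Key insight: Entropy is maximized by uniform distributions and minimized by concentrated distributions.

- Uniform distributions have maximum entropy log₂(3) = 1.5850 bits
- The more "peaked" or concentrated a distribution, the lower its entropy

Entropies:
  H(A) = 1.0430 bits
  H(B) = 1.5453 bits
  H(C) = 1.5850 bits

Ranking: C > B > A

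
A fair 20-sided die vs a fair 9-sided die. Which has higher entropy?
20-sided die

Both are uniform distributions; for uniform over n outcomes, H = log₂(n). H(20-sided) = log₂(20) = 4.322 bits and H(9-sided) = log₂(9) = 3.170 bits. More outcomes in a uniform distribution means higher entropy.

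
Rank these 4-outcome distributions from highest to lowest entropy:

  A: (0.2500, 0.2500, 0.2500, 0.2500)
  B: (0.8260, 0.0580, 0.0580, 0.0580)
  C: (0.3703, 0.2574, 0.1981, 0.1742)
A > C > B

Key insight: Entropy is maximized by uniform distributions and minimized by concentrated distributions.

- Uniform distributions have maximum entropy log₂(4) = 2.0000 bits
- The more "peaked" or concentrated a distribution, the lower its entropy

Entropies:
  H(A) = 2.0000 bits
  H(B) = 0.9426 bits
  H(C) = 1.9366 bits

Ranking: A > C > B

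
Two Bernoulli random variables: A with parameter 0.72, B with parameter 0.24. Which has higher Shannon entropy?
A

For binary distributions, entropy is maximized at p=0.5 and decreases as p moves toward 0 or 1.

H(A) = H(0.72) = 0.8555 bits
H(B) = H(0.24) = 0.7950 bits

Distribution A (p=0.72) is closer to uniform (p=0.5), so it has higher entropy.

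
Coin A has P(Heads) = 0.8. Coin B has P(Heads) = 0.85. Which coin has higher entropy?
A

For binary distributions, entropy is maximized at p=0.5 and decreases as p moves toward 0 or 1.

H(A) = H(0.8) = 0.7219 bits
H(B) = H(0.85) = 0.6098 bits

Distribution A (p=0.8) is closer to uniform (p=0.5), so it has higher entropy.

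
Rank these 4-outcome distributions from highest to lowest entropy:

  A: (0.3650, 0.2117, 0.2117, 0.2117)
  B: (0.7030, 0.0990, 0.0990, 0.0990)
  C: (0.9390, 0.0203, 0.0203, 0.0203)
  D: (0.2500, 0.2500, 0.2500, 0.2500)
D > A > B > C

Key insight: Entropy is maximized by uniform distributions and minimized by concentrated distributions.

Entropies:
  H(A) = 1.9532 bits
  H(B) = 1.3483 bits
  H(C) = 0.4281 bits
  H(D) = 2.0000 bits

Ranking: D > A > B > C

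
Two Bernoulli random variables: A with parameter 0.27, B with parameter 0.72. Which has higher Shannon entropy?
B

For binary distributions, entropy is maximized at p=0.5 and decreases as p moves toward 0 or 1.

H(A) = H(0.27) = 0.8415 bits
H(B) = H(0.72) = 0.8555 bits

Distribution B (p=0.72) is closer to uniform (p=0.5), so it has higher entropy.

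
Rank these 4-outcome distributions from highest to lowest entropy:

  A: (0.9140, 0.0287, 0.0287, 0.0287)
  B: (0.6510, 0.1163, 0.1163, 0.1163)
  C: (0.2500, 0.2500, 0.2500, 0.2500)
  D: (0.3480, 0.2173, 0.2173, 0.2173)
C > D > B > A

Key insight: Entropy is maximized by uniform distributions and minimized by concentrated distributions.

Entropies:
  H(A) = 0.5593 bits
  H(B) = 1.4863 bits
  H(C) = 2.0000 bits
  H(D) = 1.9657 bits

Ranking: C > D > B > A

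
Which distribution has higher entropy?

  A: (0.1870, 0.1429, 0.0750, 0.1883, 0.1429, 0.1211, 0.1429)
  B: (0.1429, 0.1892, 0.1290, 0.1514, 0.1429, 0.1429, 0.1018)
B

Both distributions are close to uniform, making this a harder comparison.

H(A) = 2.7582 bits
H(B) = 2.7867 bits

The distribution closer to uniform has higher entropy.
Answer: B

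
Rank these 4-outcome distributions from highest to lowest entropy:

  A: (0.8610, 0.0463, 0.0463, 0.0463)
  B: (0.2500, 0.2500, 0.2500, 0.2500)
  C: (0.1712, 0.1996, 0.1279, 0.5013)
B > C > A

Key insight: Entropy is maximized by uniform distributions and minimized by concentrated distributions.

- Uniform distributions have maximum entropy log₂(4) = 2.0000 bits
- The more "peaked" or concentrated a distribution, the lower its entropy

Entropies:
  H(A) = 0.8019 bits
  H(B) = 2.0000 bits
  H(C) = 1.7789 bits

Ranking: B > C > A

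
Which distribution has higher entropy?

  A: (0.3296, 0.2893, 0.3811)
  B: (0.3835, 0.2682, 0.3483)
A

Both distributions are close to uniform, making this a harder comparison.

H(A) = 1.5758 bits
H(B) = 1.5694 bits

The distribution closer to uniform has higher entropy.
Answer: A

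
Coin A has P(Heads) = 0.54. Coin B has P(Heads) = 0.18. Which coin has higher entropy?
A

For binary distributions, entropy is maximized at p=0.5 and decreases as p moves toward 0 or 1.

H(A) = H(0.54) = 0.9954 bits
H(B) = H(0.18) = 0.6801 bits

Distribution A (p=0.54) is closer to uniform (p=0.5), so it has higher entropy.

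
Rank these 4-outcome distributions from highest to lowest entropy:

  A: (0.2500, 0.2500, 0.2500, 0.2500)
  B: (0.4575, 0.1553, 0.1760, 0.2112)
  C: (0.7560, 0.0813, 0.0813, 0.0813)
A > B > C

Key insight: Entropy is maximized by uniform distributions and minimized by concentrated distributions.

- Uniform distributions have maximum entropy log₂(4) = 2.0000 bits
- The more "peaked" or concentrated a distribution, the lower its entropy

Entropies:
  H(A) = 2.0000 bits
  H(B) = 1.8483 bits
  H(C) = 1.1884 bits

Ranking: A > B > C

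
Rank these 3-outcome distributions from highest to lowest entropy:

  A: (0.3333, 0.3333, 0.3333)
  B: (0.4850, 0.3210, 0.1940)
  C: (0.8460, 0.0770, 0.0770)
A > B > C

Key insight: Entropy is maximized by uniform distributions and minimized by concentrated distributions.

- Uniform distributions have maximum entropy log₂(3) = 1.5850 bits
- The more "peaked" or concentrated a distribution, the lower its entropy

Entropies:
  H(A) = 1.5850 bits
  H(B) = 1.4915 bits
  H(C) = 0.7738 bits

Ranking: A > B > C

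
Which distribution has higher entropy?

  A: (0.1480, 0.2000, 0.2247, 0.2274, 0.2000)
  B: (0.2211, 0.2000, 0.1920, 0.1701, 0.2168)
B

Both distributions are close to uniform, making this a harder comparison.

H(A) = 2.3065 bits
H(B) = 2.3158 bits

The distribution closer to uniform has higher entropy.
Answer: B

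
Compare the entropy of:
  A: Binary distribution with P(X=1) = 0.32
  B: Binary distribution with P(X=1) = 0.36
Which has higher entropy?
B

For binary distributions, entropy is maximized at p=0.5 and decreases as p moves toward 0 or 1.

H(A) = H(0.32) = 0.9044 bits
H(B) = H(0.36) = 0.9427 bits

Distribution B (p=0.36) is closer to uniform (p=0.5), so it has higher entropy.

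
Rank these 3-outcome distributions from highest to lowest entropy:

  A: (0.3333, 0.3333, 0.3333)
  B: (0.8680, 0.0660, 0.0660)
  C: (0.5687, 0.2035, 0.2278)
A > C > B

Key insight: Entropy is maximized by uniform distributions and minimized by concentrated distributions.

- Uniform distributions have maximum entropy log₂(3) = 1.5850 bits
- The more "peaked" or concentrated a distribution, the lower its entropy

Entropies:
  H(A) = 1.5850 bits
  H(B) = 0.6949 bits
  H(C) = 1.4167 bits

Ranking: A > C > B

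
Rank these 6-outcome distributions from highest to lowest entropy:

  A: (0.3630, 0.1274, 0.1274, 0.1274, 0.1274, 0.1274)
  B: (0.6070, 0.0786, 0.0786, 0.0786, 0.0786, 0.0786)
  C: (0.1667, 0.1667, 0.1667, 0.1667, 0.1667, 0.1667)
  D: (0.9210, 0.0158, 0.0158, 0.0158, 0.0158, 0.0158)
C > A > B > D

Key insight: Entropy is maximized by uniform distributions and minimized by concentrated distributions.

Entropies:
  H(A) = 2.4242 bits
  H(B) = 1.8792 bits
  H(C) = 2.5850 bits
  H(D) = 0.5821 bits

Ranking: C > A > B > D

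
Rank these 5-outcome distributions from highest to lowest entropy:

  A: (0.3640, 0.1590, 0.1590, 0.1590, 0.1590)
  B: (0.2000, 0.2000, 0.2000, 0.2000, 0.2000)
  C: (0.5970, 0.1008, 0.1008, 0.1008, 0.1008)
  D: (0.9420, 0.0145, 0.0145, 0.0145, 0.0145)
B > A > C > D

Key insight: Entropy is maximized by uniform distributions and minimized by concentrated distributions.

Entropies:
  H(A) = 2.2180 bits
  H(B) = 2.3219 bits
  H(C) = 1.7787 bits
  H(D) = 0.4355 bits

Ranking: B > A > C > D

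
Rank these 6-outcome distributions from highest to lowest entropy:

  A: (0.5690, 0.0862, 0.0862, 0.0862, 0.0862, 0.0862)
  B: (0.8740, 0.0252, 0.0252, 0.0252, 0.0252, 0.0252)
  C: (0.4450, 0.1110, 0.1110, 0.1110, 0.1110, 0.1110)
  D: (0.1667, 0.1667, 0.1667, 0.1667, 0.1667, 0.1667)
D > C > A > B

Key insight: Entropy is maximized by uniform distributions and minimized by concentrated distributions.

Entropies:
  H(A) = 1.9870 bits
  H(B) = 0.8389 bits
  H(C) = 2.2799 bits
  H(D) = 2.5850 bits

Ranking: D > C > A > B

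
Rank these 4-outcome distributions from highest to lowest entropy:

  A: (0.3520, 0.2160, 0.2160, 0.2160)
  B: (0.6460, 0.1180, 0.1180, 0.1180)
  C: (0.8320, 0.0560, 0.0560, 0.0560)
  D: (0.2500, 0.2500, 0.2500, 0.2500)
D > A > B > C

Key insight: Entropy is maximized by uniform distributions and minimized by concentrated distributions.

Entropies:
  H(A) = 1.9629 bits
  H(B) = 1.4987 bits
  H(C) = 0.9194 bits
  H(D) = 2.0000 bits

Ranking: D > A > B > C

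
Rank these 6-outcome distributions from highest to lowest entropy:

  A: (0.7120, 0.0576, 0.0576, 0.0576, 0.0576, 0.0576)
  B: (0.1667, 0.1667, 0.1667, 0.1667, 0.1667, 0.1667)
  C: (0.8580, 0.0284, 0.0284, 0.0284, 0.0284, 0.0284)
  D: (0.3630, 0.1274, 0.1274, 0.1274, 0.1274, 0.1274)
B > D > A > C

Key insight: Entropy is maximized by uniform distributions and minimized by concentrated distributions.

Entropies:
  H(A) = 1.5348 bits
  H(B) = 2.5850 bits
  H(C) = 0.9192 bits
  H(D) = 2.4242 bits

Ranking: B > D > A > C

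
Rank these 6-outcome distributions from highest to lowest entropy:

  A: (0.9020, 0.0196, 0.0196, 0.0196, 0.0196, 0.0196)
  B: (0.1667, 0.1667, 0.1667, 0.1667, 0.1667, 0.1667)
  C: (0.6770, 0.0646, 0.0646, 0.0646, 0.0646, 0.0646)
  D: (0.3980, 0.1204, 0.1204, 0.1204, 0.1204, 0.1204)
B > D > C > A

Key insight: Entropy is maximized by uniform distributions and minimized by concentrated distributions.

Entropies:
  H(A) = 0.6902 bits
  H(B) = 2.5850 bits
  H(C) = 1.6576 bits
  H(D) = 2.3676 bits

Ranking: B > D > C > A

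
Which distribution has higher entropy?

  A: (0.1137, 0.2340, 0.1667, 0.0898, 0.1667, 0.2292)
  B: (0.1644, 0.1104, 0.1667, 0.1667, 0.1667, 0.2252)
B

Both distributions are close to uniform, making this a harder comparison.

H(A) = 2.5080 bits
H(B) = 2.5560 bits

The distribution closer to uniform has higher entropy.
Answer: B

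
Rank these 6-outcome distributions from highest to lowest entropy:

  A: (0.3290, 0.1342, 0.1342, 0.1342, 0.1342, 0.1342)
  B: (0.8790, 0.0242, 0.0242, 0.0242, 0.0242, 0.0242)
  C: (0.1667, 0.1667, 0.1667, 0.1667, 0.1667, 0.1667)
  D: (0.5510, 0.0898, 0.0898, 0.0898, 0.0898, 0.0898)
C > A > D > B

Key insight: Entropy is maximized by uniform distributions and minimized by concentrated distributions.

Entropies:
  H(A) = 2.4719 bits
  H(B) = 0.8132 bits
  H(C) = 2.5850 bits
  H(D) = 2.0350 bits

Ranking: C > A > D > B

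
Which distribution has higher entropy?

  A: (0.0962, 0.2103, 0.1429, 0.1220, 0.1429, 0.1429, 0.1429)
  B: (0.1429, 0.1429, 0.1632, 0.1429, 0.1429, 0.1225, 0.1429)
B

Both distributions are close to uniform, making this a harder comparison.

H(A) = 2.7726 bits
H(B) = 2.8032 bits

The distribution closer to uniform has higher entropy.
Answer: B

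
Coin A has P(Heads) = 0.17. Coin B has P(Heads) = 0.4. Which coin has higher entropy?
B

For binary distributions, entropy is maximized at p=0.5 and decreases as p moves toward 0 or 1.

H(A) = H(0.17) = 0.6577 bits
H(B) = H(0.4) = 0.9710 bits

Distribution B (p=0.4) is closer to uniform (p=0.5), so it has higher entropy.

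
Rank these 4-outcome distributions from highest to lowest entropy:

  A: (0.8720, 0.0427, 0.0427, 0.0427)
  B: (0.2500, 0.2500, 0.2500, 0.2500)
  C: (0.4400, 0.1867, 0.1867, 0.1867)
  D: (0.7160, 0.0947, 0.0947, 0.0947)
B > C > D > A

Key insight: Entropy is maximized by uniform distributions and minimized by concentrated distributions.

Entropies:
  H(A) = 0.7548 bits
  H(B) = 2.0000 bits
  H(C) = 1.8772 bits
  H(D) = 1.3110 bits

Ranking: B > C > D > A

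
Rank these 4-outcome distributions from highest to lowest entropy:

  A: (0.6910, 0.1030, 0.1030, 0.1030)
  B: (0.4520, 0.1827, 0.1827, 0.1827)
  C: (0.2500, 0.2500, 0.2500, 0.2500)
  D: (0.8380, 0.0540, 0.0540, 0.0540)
C > B > A > D

Key insight: Entropy is maximized by uniform distributions and minimized by concentrated distributions.

Entropies:
  H(A) = 1.3818 bits
  H(B) = 1.8619 bits
  H(C) = 2.0000 bits
  H(D) = 0.8958 bits

Ranking: C > B > A > D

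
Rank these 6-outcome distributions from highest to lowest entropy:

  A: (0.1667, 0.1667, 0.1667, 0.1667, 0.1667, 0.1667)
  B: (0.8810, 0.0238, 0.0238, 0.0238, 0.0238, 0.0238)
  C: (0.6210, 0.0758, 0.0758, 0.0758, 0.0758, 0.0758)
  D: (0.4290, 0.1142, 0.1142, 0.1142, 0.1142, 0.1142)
A > D > C > B

Key insight: Entropy is maximized by uniform distributions and minimized by concentrated distributions.

Entropies:
  H(A) = 2.5850 bits
  H(B) = 0.8028 bits
  H(C) = 1.8373 bits
  H(D) = 2.3112 bits

Ranking: A > D > C > B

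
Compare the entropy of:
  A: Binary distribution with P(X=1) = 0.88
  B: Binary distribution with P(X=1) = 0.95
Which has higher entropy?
A

For binary distributions, entropy is maximized at p=0.5 and decreases as p moves toward 0 or 1.

H(A) = H(0.88) = 0.5294 bits
H(B) = H(0.95) = 0.2864 bits

Distribution A (p=0.88) is closer to uniform (p=0.5), so it has higher entropy.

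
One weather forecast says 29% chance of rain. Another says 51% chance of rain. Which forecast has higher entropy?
51% forecast

Treat each forecast as a Bernoulli distribution. Binary entropy is maximized at p=0.5 and falls off symmetrically toward 0 or 1. The 51% forecast is closer to 50%, so it is more uncertain. H(29%) ≈ 0.869 bits, H(51%) ≈ 1.000 bits.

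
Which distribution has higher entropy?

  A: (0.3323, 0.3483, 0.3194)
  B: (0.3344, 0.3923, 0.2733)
A

Both distributions are close to uniform, making this a harder comparison.

H(A) = 1.5841 bits
H(B) = 1.5695 bits

The distribution closer to uniform has higher entropy.
Answer: A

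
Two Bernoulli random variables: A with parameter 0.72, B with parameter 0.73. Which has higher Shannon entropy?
A

For binary distributions, entropy is maximized at p=0.5 and decreases as p moves toward 0 or 1.

H(A) = H(0.72) = 0.8555 bits
H(B) = H(0.73) = 0.8415 bits

Distribution A (p=0.72) is closer to uniform (p=0.5), so it has higher entropy.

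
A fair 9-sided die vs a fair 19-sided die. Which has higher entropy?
19-sided die

Both are uniform distributions; for uniform over n outcomes, H = log₂(n). H(9-sided) = log₂(9) = 3.170 bits and H(19-sided) = log₂(19) = 4.248 bits. More outcomes in a uniform distribution means higher entropy.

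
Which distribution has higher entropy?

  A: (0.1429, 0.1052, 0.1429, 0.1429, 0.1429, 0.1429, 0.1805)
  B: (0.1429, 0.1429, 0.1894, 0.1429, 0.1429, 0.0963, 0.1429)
A

Both distributions are close to uniform, making this a harder comparison.

H(A) = 2.7929 bits
H(B) = 2.7851 bits

The distribution closer to uniform has higher entropy.
Answer: A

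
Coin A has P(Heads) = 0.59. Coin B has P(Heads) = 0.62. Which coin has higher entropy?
A

For binary distributions, entropy is maximized at p=0.5 and decreases as p moves toward 0 or 1.

H(A) = H(0.59) = 0.9765 bits
H(B) = H(0.62) = 0.9580 bits

Distribution A (p=0.59) is closer to uniform (p=0.5), so it has higher entropy.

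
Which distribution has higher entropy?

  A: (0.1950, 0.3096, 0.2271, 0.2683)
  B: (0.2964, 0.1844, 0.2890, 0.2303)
A

Both distributions are close to uniform, making this a harder comparison.

H(A) = 1.9785 bits
H(B) = 1.9751 bits

The distribution closer to uniform has higher entropy.
Answer: A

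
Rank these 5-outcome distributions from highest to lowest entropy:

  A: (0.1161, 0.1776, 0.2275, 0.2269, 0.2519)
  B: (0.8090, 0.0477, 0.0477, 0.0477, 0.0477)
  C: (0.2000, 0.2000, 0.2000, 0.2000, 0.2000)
C > A > B

Key insight: Entropy is maximized by uniform distributions and minimized by concentrated distributions.

- Uniform distributions have maximum entropy log₂(5) = 2.3219 bits
- The more "peaked" or concentrated a distribution, the lower its entropy

Entropies:
  H(A) = 2.2761 bits
  H(B) = 1.0856 bits
  H(C) = 2.3219 bits

Ranking: C > A > B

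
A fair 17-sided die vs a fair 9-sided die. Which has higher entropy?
17-sided die

Both are uniform distributions; for uniform over n outcomes, H = log₂(n). H(17-sided) = log₂(17) = 4.087 bits and H(9-sided) = log₂(9) = 3.170 bits. More outcomes in a uniform distribution means higher entropy.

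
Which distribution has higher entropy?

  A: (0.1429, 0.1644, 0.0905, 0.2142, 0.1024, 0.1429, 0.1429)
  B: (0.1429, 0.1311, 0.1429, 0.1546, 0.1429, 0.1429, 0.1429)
B

Both distributions are close to uniform, making this a harder comparison.

H(A) = 2.7578 bits
H(B) = 2.8060 bits

The distribution closer to uniform has higher entropy.
Answer: B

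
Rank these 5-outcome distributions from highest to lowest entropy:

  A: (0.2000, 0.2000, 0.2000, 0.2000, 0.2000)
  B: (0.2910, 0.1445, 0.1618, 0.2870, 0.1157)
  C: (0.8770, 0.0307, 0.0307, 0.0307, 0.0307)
A > B > C

Key insight: Entropy is maximized by uniform distributions and minimized by concentrated distributions.

- Uniform distributions have maximum entropy log₂(5) = 2.3219 bits
- The more "peaked" or concentrated a distribution, the lower its entropy

Entropies:
  H(A) = 2.3219 bits
  H(B) = 2.2235 bits
  H(C) = 0.7839 bits

Ranking: A > B > C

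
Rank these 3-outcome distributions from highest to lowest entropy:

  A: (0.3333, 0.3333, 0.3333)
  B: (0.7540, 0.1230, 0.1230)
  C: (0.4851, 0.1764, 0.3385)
A > C > B

Key insight: Entropy is maximized by uniform distributions and minimized by concentrated distributions.

- Uniform distributions have maximum entropy log₂(3) = 1.5850 bits
- The more "peaked" or concentrated a distribution, the lower its entropy

Entropies:
  H(A) = 1.5850 bits
  H(B) = 1.0509 bits
  H(C) = 1.4768 bits

Ranking: A > C > B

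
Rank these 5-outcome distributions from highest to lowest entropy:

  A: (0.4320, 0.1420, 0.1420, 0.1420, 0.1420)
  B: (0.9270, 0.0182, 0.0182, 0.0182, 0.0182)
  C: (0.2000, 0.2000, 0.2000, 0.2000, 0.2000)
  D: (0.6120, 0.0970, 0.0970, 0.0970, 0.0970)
C > A > D > B

Key insight: Entropy is maximized by uniform distributions and minimized by concentrated distributions.

Entropies:
  H(A) = 2.1226 bits
  H(B) = 0.5230 bits
  H(C) = 2.3219 bits
  H(D) = 1.7395 bits

Ranking: C > A > D > B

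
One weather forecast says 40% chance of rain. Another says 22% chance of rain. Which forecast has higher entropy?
40% forecast

Treat each forecast as a Bernoulli distribution. Binary entropy is maximized at p=0.5 and falls off symmetrically toward 0 or 1. The 40% forecast is closer to 50%, so it is more uncertain. H(40%) ≈ 0.971 bits, H(22%) ≈ 0.760 bits.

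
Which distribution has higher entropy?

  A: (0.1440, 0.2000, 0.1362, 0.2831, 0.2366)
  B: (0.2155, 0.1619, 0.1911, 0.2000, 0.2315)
B

Both distributions are close to uniform, making this a harder comparison.

H(A) = 2.2662 bits
H(B) = 2.3118 bits

The distribution closer to uniform has higher entropy.
Answer: B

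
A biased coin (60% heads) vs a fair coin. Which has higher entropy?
Fair coin

The fair coin is uniform (p=0.5), maximizing binary entropy at 1 bit. The biased coin has H(0.60) ≈ 0.971 bits — its outcome is more predictable, so its entropy is lower.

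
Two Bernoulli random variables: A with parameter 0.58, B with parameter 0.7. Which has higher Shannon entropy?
A

For binary distributions, entropy is maximized at p=0.5 and decreases as p moves toward 0 or 1.

H(A) = H(0.58) = 0.9815 bits
H(B) = H(0.7) = 0.8813 bits

Distribution A (p=0.58) is closer to uniform (p=0.5), so it has higher entropy.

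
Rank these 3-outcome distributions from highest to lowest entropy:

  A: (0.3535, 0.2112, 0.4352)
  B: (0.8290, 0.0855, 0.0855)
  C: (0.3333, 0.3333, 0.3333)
C > A > B

Key insight: Entropy is maximized by uniform distributions and minimized by concentrated distributions.

- Uniform distributions have maximum entropy log₂(3) = 1.5850 bits
- The more "peaked" or concentrated a distribution, the lower its entropy

Entropies:
  H(A) = 1.5265 bits
  H(B) = 0.8310 bits
  H(C) = 1.5850 bits

Ranking: C > A > B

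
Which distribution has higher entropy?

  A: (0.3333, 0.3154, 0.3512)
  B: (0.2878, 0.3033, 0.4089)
A

Both distributions are close to uniform, making this a harder comparison.

H(A) = 1.5836 bits
H(B) = 1.5667 bits

The distribution closer to uniform has higher entropy.
Answer: A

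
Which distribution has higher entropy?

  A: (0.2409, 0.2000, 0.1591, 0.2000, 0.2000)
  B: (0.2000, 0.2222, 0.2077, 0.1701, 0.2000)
B

Both distributions are close to uniform, making this a harder comparison.

H(A) = 2.3098 bits
H(B) = 2.3166 bits

The distribution closer to uniform has higher entropy.
Answer: B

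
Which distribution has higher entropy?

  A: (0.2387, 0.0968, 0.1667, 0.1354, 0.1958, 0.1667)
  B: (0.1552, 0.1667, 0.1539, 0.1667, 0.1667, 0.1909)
B

Both distributions are close to uniform, making this a harder comparison.

H(A) = 2.5323 bits
H(B) = 2.5812 bits

The distribution closer to uniform has higher entropy.
Answer: B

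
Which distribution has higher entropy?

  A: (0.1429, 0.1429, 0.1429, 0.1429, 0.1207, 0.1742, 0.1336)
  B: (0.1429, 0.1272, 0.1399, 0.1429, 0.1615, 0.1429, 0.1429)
B

Both distributions are close to uniform, making this a harder comparison.

H(A) = 2.7997 bits
H(B) = 2.8043 bits

The distribution closer to uniform has higher entropy.
Answer: B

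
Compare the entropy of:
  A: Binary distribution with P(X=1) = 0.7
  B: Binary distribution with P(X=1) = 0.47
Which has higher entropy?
B

For binary distributions, entropy is maximized at p=0.5 and decreases as p moves toward 0 or 1.

H(A) = H(0.7) = 0.8813 bits
H(B) = H(0.47) = 0.9974 bits

Distribution B (p=0.47) is closer to uniform (p=0.5), so it has higher entropy.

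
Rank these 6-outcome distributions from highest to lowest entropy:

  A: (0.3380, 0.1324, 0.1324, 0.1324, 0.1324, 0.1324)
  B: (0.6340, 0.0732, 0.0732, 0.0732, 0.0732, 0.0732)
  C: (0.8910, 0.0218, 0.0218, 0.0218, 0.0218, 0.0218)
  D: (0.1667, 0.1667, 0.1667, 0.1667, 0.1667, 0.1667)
D > A > B > C

Key insight: Entropy is maximized by uniform distributions and minimized by concentrated distributions.

Entropies:
  H(A) = 2.4600 bits
  H(B) = 1.7974 bits
  H(C) = 0.7500 bits
  H(D) = 2.5850 bits

Ranking: D > A > B > C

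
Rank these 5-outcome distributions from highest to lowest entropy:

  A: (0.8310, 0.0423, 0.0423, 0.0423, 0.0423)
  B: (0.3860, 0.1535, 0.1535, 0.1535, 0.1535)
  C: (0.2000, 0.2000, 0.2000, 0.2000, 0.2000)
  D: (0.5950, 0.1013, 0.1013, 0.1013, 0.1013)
C > B > D > A

Key insight: Entropy is maximized by uniform distributions and minimized by concentrated distributions.

Entropies:
  H(A) = 0.9934 bits
  H(B) = 2.1902 bits
  H(C) = 2.3219 bits
  H(D) = 1.7838 bits

Ranking: C > B > D > A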